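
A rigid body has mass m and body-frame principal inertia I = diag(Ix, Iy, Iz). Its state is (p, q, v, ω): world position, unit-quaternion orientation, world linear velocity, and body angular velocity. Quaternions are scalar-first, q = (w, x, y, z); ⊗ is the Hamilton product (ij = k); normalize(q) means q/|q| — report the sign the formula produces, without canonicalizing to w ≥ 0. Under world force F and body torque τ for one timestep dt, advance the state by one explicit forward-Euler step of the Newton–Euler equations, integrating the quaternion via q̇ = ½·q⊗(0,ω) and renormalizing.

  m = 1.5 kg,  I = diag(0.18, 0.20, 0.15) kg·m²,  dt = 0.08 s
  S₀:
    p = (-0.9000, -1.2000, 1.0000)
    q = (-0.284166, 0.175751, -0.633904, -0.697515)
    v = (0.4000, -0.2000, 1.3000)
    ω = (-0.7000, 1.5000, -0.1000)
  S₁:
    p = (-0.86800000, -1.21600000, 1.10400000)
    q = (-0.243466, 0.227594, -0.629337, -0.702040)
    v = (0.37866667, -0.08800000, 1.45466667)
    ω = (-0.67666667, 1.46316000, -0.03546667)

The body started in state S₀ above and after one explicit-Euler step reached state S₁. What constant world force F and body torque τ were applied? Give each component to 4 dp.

velocity change Δv = (-0.02133333, 0.11200000, 0.15466667)
F = m·Δv/dt = (-0.4000, 2.1000, 2.9000)
ω₁ − ω₀ = (0.02333333, -0.03684000, 0.06453333)
τ = I·(Δω/dt) + ω₀×(Iω₀) = (0.0600, -0.0900, 0.1000)

F = (-0.4000, 2.1000, 2.9000)
τ = (0.0600, -0.0900, 0.1000)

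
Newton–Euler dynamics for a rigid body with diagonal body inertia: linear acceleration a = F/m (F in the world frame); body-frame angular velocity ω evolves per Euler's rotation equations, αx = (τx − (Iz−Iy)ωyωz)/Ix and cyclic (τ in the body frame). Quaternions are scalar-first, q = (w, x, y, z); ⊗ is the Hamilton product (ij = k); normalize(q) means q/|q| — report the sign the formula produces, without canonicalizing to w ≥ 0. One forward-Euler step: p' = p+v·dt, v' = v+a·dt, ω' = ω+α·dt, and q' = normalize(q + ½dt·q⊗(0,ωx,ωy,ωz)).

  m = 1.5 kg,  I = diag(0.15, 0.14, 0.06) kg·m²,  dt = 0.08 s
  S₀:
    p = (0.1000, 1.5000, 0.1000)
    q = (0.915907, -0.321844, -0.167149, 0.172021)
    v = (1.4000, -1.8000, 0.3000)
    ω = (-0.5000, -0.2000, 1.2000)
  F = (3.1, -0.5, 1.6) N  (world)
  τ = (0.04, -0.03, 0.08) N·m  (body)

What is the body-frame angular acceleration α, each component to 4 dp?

α = (0.1387, 0.1714, 1.3500)

precession coupling ω×(Iω) = (0.0192, -0.0540, -0.0010)
angular accel α = (0.1387, 0.1714, 1.3500)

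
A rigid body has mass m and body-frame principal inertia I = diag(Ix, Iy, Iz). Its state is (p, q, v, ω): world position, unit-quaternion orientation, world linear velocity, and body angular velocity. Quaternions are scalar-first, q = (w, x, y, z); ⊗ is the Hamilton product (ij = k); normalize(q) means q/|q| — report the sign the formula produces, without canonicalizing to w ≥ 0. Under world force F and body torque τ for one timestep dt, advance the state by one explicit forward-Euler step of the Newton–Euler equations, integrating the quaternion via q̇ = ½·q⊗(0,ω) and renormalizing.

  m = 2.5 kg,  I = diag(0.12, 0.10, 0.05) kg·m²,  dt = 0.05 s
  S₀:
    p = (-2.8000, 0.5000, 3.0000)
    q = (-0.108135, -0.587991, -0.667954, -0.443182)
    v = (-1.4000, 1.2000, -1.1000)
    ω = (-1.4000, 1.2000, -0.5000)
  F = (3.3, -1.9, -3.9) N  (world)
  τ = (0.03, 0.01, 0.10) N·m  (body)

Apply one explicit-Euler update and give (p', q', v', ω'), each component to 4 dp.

p' = (-2.8700, 0.5600, 2.9450)
q' = (-0.1141, -0.5619, -0.6623, -0.4823)
v' = (-1.3340, 1.1620, -1.1780)
ω' = (-1.4000, 1.1805, -0.4336)

p + v·dt = (-2.8700, 0.5600, 2.9450)
v + (F/m)dt = (-1.3340, 1.1620, -1.1780)
precession coupling ω×(Iω) = (0.0300, 0.0490, 0.0336)
(τ − ω×Iω)/I = (0.0000, -0.3900, 1.3280)
ω + α·dt = (-1.4000, 1.1805, -0.4336)
q⊗(0,ω) = (-0.2432336, 1.0171844, 0.1966973, -1.5866573)
updated quaternion q' = (-0.1141, -0.5619, -0.6623, -0.4823)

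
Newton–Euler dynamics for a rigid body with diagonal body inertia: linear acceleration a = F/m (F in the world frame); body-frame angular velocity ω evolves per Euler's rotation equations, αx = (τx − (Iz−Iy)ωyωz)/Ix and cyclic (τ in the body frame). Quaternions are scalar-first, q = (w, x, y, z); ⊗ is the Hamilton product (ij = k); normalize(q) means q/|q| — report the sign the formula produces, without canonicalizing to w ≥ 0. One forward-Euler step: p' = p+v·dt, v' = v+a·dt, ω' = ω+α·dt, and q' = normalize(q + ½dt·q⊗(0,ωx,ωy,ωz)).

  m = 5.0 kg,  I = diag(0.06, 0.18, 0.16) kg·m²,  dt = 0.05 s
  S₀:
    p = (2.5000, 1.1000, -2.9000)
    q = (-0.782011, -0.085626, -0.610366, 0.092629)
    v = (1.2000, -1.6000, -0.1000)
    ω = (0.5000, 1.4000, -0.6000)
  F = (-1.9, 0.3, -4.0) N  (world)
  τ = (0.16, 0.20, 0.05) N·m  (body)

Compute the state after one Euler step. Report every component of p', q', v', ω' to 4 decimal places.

a = F/m = (-0.3800, 0.0600, -0.8000)
new position p' = (2.5600, 1.0200, -2.9050)
v + (F/m)dt = (1.1810, -1.5970, -0.1400)
gyro term ω×Iω = (0.0168, 0.0300, 0.0840)
angular accel α = (2.3867, 0.9444, -0.2125)
ω' = ω + α·dt = (0.6193, 1.4472, -0.6106)
2q̇ = q⊗(0,ω) = (0.9529028, -0.1544665, -1.0998765, 0.6545132)
updated quaternion q' = (-0.7576, -0.0894, -0.6374, 0.1089)

p' = (2.5600, 1.0200, -2.9050)
q' = (-0.7576, -0.0894, -0.6374, 0.1089)
v' = (1.1810, -1.5970, -0.1400)
ω' = (0.6193, 1.4472, -0.6106)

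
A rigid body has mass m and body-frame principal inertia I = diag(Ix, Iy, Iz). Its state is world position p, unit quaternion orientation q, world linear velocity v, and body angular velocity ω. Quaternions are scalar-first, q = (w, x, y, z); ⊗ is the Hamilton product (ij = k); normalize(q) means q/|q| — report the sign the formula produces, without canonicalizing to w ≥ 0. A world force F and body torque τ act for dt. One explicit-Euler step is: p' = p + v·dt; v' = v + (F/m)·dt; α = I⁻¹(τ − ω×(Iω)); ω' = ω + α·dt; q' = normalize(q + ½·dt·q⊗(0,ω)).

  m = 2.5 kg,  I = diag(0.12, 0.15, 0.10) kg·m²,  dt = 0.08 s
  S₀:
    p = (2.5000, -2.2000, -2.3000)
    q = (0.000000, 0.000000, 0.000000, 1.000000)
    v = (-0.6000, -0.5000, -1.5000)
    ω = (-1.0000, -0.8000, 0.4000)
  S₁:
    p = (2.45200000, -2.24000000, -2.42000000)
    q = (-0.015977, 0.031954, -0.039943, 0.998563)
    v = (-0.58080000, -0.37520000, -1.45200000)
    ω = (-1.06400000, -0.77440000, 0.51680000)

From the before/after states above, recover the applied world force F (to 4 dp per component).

velocity change Δv = (0.01920000, 0.12480000, 0.04800000)
F = m·Δv/dt = (0.6000, 3.9000, 1.5000)

F = (0.6000, 3.9000, 1.5000)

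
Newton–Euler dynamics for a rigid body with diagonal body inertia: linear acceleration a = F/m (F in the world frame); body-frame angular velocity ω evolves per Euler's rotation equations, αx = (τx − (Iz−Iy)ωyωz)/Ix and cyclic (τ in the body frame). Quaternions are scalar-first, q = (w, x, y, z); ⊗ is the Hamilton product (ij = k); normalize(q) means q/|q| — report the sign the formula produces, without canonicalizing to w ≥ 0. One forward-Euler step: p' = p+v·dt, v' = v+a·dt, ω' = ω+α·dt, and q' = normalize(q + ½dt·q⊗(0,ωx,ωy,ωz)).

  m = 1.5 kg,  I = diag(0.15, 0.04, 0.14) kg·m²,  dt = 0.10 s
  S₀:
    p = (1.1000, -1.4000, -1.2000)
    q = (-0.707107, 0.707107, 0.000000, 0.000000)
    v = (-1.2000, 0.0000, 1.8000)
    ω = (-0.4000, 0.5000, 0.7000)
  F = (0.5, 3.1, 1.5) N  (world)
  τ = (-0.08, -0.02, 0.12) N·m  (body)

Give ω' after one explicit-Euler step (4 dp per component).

ω×(Iω) gyroscopic = (0.0350, -0.0028, 0.0220)
α = I⁻¹(τ − ω×Iω) = (-0.7667, -0.4300, 0.7000)
ω' = ω + α·dt = (-0.4767, 0.4570, 0.7700)

ω' = (-0.4767, 0.4570, 0.7700)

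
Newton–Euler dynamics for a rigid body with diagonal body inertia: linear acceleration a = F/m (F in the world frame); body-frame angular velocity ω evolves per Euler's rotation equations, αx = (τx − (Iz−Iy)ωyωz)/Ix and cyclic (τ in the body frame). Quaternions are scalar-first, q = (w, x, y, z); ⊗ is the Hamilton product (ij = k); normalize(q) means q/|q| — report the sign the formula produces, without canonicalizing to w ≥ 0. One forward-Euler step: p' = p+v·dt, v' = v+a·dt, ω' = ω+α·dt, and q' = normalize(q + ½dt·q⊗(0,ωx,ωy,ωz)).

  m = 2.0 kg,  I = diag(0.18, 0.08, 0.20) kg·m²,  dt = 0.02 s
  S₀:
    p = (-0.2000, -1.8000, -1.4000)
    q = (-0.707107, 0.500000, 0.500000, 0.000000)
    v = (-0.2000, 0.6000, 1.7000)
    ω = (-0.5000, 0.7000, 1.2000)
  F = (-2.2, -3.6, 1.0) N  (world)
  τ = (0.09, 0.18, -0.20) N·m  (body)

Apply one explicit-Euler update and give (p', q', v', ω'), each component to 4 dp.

p' = (-0.2040, -1.7880, -1.3660)
q' = (-0.7080, 0.5095, 0.4890, -0.0025)
v' = (-0.2220, 0.5640, 1.7100)
ω' = (-0.5012, 0.7420, 1.1765)

a = (-1.1000, -1.8000, 0.5000)
new position p' = (-0.2040, -1.7880, -1.3660)
v + (F/m)dt = (-0.2220, 0.5640, 1.7100)
ω×(Iω) gyroscopic = (0.1008, 0.0120, 0.0350)
angular accel α = (-0.0600, 2.1000, -1.1750)
new body rate ω' = (-0.5012, 0.7420, 1.1765)
q⊗(0,ω) = (-0.1000000, 0.9535535, -1.0949749, -0.2485284)
updated quaternion q' = (-0.7080, 0.5095, 0.4890, -0.0025)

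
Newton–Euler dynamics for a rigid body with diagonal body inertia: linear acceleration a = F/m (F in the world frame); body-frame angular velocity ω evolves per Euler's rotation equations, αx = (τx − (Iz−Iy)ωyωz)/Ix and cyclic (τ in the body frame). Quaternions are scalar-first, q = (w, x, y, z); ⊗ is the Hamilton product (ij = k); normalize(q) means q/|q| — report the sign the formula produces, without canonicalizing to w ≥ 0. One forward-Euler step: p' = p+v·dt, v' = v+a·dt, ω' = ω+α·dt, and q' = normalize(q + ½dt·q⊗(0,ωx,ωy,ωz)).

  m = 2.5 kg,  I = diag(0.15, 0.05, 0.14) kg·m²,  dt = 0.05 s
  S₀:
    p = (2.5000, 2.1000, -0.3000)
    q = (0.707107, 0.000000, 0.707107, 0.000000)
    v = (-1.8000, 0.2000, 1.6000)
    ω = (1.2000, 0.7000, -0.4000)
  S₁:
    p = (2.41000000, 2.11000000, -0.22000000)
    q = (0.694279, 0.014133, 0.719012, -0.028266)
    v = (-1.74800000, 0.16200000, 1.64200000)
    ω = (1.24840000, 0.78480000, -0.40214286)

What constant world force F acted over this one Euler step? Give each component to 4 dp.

Δv = v₁−v₀ = (0.05200000, -0.03800000, 0.04200000)
applied force F = (2.6000, -1.9000, 2.1000)

F = (2.6000, -1.9000, 2.1000)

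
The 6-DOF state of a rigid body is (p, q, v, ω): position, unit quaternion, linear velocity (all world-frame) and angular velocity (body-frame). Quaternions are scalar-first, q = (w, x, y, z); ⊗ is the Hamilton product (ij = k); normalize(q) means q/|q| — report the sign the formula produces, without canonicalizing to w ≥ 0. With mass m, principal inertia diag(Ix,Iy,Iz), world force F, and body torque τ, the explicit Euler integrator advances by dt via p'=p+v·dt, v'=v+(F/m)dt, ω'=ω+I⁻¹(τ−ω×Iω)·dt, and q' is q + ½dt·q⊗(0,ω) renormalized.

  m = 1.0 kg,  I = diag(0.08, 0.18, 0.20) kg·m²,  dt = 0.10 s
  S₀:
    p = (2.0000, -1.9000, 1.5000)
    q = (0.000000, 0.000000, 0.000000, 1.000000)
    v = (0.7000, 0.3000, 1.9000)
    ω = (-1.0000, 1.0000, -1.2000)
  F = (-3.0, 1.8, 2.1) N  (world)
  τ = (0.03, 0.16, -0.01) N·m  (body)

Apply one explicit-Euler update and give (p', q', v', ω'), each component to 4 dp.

p' = (2.0700, -1.8700, 1.6900)
q' = (0.0597, -0.0498, -0.0498, 0.9957)
v' = (0.4000, 0.4800, 2.1100)
ω' = (-0.9325, 1.1689, -1.1550)

p + v·dt = (2.0700, -1.8700, 1.6900)
v + (F/m)dt = (0.4000, 0.4800, 2.1100)
(τ − ω×Iω)/I = (0.6750, 1.6889, 0.4500)
new body rate ω' = (-0.9325, 1.1689, -1.1550)
q⊗(0,ω) = (1.2000000, -1.0000000, -1.0000000, 0.0000000)
q + ½dt·q⊗(0,ω), renormalized = (0.0597, -0.0498, -0.0498, 0.9957)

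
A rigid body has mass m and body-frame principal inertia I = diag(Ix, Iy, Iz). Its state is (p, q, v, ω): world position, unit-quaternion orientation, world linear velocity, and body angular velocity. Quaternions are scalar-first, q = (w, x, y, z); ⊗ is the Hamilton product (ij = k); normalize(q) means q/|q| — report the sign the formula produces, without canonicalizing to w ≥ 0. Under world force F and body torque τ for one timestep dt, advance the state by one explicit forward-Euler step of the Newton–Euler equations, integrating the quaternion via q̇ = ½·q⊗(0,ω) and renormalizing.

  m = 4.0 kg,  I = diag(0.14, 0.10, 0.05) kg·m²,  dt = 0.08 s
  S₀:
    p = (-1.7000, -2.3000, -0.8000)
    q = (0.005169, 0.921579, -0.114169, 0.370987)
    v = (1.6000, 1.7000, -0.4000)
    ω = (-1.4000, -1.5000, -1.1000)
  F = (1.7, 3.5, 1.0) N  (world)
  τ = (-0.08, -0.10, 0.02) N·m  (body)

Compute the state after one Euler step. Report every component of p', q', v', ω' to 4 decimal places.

new position p' = (-1.5720, -2.1640, -0.8320)
new velocity v' = (1.6340, 1.7700, -0.3800)
precession coupling ω×(Iω) = (-0.0825, 0.1386, -0.0840)
(τ − ω×Iω)/I = (0.0179, -2.3860, 2.0800)
ω' = ω + α·dt = (-1.3986, -1.6909, -0.9336)
Hamilton product q⊗(0,ω) = (1.5270428, 0.6748298, 0.4866016, -1.5478910)
q' = normalize(q + ½dt·q⊗(0,ω)) = (0.0660, 0.9445, -0.0943, 0.3077)

p' = (-1.5720, -2.1640, -0.8320)
q' = (0.0660, 0.9445, -0.0943, 0.3077)
v' = (1.6340, 1.7700, -0.3800)
ω' = (-1.3986, -1.6909, -0.9336)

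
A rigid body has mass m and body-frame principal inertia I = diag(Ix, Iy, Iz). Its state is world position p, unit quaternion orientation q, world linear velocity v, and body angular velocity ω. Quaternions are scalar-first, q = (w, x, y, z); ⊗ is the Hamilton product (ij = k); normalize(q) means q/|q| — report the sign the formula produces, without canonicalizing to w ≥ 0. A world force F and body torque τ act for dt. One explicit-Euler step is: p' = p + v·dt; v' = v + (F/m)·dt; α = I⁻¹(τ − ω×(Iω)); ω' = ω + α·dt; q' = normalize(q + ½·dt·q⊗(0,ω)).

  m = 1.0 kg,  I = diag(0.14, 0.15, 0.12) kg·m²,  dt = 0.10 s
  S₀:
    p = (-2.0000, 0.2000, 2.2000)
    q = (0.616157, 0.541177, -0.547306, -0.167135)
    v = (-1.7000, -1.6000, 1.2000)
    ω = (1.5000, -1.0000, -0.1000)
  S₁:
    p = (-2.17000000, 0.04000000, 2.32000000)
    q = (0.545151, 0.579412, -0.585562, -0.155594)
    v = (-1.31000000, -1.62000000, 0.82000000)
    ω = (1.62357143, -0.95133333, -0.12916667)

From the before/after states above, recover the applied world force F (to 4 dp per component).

F = (3.9000, -0.2000, -3.8000)

velocity change Δv = (0.39000000, -0.02000000, -0.38000000)
applied force F = (3.9000, -0.2000, -3.8000)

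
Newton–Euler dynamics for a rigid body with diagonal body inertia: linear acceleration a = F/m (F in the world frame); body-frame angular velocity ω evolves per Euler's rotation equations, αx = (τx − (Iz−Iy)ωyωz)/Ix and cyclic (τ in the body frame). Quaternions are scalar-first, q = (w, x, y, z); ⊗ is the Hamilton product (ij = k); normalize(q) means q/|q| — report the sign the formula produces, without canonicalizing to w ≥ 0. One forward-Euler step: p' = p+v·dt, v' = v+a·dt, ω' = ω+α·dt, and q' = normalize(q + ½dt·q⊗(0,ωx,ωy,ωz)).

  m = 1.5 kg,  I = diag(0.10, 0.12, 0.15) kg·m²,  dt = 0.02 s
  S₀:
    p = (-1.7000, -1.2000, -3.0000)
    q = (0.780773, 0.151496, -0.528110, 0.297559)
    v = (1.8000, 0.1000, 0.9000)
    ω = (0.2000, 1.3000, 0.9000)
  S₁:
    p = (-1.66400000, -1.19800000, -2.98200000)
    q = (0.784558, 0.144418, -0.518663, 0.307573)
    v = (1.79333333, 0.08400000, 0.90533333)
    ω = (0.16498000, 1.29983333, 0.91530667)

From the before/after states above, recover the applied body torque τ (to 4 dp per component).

Δω = ω₁−ω₀ = (-0.03502000, -0.00016667, 0.01530667)
precession coupling = (0.0351, -0.0090, 0.0052)
applied torque τ = (-0.1400, -0.0100, 0.1200)

τ = (-0.1400, -0.0100, 0.1200)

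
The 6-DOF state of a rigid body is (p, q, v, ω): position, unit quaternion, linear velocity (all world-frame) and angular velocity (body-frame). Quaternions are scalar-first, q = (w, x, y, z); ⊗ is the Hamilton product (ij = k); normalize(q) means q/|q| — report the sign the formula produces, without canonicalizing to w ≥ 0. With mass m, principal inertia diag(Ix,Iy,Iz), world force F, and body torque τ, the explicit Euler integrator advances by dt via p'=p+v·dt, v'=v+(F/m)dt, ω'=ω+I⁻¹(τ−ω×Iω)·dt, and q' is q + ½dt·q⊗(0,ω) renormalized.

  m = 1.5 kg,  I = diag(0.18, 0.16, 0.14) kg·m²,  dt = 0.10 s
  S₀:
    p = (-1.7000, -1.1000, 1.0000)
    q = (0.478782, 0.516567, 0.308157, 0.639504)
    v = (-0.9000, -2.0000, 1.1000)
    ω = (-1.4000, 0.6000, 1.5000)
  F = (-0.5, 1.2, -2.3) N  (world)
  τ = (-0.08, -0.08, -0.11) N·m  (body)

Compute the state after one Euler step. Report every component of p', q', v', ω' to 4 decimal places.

linear accel F/m = (-0.3333, 0.8000, -1.5333)
p' = p + v·dt = (-1.7900, -1.3000, 1.1100)
v + (F/m)dt = (-0.9333, -1.9200, 0.9467)
angular accel α = (-0.3444, 0.0250, -0.9057)
new body rate ω' = (-1.4344, 0.6025, 1.4094)
2q̇ = q⊗(0,ω) = (-0.4209564, -0.5917617, -1.3828869, 1.4595330)
q + ½dt·q⊗(0,ω), renormalized = (0.4551, 0.4842, 0.2377, 0.7084)

p' = (-1.7900, -1.3000, 1.1100)
q' = (0.4551, 0.4842, 0.2377, 0.7084)
v' = (-0.9333, -1.9200, 0.9467)
ω' = (-1.4344, 0.6025, 1.4094)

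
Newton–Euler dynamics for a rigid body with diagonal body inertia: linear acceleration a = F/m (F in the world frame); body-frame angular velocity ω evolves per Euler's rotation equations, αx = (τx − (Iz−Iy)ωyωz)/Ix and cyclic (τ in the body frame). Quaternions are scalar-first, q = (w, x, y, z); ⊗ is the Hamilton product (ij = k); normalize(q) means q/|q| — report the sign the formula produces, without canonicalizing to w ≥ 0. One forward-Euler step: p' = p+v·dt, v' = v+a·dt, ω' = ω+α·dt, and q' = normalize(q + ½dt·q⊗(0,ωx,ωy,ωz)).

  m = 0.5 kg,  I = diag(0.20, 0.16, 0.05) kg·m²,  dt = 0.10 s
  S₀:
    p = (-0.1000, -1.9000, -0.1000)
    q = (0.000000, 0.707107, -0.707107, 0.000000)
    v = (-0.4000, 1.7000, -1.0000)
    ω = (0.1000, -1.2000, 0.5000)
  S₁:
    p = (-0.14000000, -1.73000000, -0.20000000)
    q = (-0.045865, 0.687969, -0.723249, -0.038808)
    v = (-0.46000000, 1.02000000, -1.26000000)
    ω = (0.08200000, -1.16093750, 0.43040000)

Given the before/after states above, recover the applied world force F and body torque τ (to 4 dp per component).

F = (-0.3000, -3.4000, -1.3000)
τ = (0.0300, 0.0700, -0.0300)

v₁ − v₀ = (-0.06000000, -0.68000000, -0.26000000)
applied force F = (-0.3000, -3.4000, -1.3000)
Δω = ω₁−ω₀ = (-0.01800000, 0.03906250, -0.06960000)
precession coupling = (0.0660, 0.0075, 0.0048)
applied torque τ = (0.0300, 0.0700, -0.0300)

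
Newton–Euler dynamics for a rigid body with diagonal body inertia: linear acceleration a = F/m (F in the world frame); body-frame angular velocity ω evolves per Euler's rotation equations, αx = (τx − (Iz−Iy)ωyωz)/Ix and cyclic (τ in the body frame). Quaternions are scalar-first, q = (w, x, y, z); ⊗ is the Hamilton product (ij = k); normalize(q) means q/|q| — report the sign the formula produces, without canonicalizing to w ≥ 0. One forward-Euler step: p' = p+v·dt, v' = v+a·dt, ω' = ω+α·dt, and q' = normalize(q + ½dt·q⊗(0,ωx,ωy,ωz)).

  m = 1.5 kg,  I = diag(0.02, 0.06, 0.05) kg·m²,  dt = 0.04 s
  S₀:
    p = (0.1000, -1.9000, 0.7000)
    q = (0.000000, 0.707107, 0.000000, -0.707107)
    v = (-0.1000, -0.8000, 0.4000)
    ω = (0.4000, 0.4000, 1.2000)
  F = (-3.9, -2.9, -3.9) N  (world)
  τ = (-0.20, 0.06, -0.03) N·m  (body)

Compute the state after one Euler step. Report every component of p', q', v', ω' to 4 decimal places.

(τ − ω×Iω)/I = (-9.7600, 1.2400, -0.7280)
ω' = ω + α·dt = (0.0096, 0.4496, 1.1709)
q⊗(0,ω) = (0.5656856, 0.2828428, -1.1313712, 0.2828428)
q + ½dt·q⊗(0,ω), renormalized = (0.0113, 0.7125, -0.0226, -0.7012)
p + v·dt = (0.0960, -1.9320, 0.7160)
new velocity v' = (-0.2040, -0.8773, 0.2960)

p' = (0.0960, -1.9320, 0.7160)
q' = (0.0113, 0.7125, -0.0226, -0.7012)
v' = (-0.2040, -0.8773, 0.2960)
ω' = (0.0096, 0.4496, 1.1709)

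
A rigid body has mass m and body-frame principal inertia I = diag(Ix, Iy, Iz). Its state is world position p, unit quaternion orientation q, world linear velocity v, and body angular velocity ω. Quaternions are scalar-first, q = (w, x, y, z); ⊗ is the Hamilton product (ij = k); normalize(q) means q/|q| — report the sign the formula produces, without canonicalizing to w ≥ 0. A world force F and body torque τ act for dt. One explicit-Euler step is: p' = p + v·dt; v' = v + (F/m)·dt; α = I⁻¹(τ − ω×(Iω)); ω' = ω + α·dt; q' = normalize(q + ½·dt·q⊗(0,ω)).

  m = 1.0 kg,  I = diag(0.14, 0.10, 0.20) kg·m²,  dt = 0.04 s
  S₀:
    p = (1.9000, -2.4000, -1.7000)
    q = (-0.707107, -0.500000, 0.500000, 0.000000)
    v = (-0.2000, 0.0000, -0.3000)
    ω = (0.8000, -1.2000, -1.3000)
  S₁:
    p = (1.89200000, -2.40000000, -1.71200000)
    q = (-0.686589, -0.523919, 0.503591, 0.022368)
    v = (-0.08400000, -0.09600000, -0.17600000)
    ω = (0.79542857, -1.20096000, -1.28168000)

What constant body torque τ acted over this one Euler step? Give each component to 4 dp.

τ = (0.1400, 0.0600, 0.1300)

ω₁ − ω₀ = (-0.00457143, -0.00096000, 0.01832000)
applied torque τ = (0.1400, 0.0600, 0.1300)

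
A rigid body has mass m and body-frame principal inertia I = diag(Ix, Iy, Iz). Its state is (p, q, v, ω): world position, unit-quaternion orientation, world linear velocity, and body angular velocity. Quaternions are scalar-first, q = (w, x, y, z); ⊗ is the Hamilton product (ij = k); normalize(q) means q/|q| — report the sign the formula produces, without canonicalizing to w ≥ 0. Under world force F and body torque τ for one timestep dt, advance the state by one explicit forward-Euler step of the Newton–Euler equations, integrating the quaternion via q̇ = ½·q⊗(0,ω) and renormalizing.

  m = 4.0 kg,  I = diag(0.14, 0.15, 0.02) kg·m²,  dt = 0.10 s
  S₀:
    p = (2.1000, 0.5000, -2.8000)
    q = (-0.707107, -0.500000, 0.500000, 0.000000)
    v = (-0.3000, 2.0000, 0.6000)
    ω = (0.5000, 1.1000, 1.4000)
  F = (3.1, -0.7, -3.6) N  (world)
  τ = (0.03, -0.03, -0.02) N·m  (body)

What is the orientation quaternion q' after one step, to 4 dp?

Hamilton product q⊗(0,ω) = (-0.3000000, 0.3464465, -0.0778177, -1.7899498)
q' = normalize(q + ½dt·q⊗(0,ω)) = (-0.7190, -0.4806, 0.4940, -0.0891)

q' = (-0.7190, -0.4806, 0.4940, -0.0891)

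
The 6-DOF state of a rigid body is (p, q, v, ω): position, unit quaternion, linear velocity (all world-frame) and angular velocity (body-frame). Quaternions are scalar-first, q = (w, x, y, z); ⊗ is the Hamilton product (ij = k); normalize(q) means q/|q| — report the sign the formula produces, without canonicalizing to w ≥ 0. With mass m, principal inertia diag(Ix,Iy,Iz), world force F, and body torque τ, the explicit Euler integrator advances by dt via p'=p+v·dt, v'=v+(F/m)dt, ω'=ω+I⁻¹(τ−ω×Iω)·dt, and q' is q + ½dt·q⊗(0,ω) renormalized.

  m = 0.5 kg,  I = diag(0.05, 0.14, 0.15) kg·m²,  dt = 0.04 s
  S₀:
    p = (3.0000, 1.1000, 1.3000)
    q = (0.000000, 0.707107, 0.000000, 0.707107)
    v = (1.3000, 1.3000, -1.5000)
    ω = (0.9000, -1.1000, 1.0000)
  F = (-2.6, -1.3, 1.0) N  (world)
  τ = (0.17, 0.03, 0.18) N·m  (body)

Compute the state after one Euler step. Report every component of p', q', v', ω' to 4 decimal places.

(τ − ω×Iω)/I = (3.6200, 0.8571, 1.7940)
new body rate ω' = (1.0448, -1.0657, 1.0718)
Hamilton product q⊗(0,ω) = (-1.3435033, 0.7778177, -0.0707107, -0.7778177)
updated quaternion q' = (-0.0269, 0.7222, -0.0014, 0.6911)
a = F/m = (-5.2000, -2.6000, 2.0000)
new position p' = (3.0520, 1.1520, 1.2400)
v' = v + a·dt = (1.0920, 1.1960, -1.4200)

p' = (3.0520, 1.1520, 1.2400)
q' = (-0.0269, 0.7222, -0.0014, 0.6911)
v' = (1.0920, 1.1960, -1.4200)
ω' = (1.0448, -1.0657, 1.0718)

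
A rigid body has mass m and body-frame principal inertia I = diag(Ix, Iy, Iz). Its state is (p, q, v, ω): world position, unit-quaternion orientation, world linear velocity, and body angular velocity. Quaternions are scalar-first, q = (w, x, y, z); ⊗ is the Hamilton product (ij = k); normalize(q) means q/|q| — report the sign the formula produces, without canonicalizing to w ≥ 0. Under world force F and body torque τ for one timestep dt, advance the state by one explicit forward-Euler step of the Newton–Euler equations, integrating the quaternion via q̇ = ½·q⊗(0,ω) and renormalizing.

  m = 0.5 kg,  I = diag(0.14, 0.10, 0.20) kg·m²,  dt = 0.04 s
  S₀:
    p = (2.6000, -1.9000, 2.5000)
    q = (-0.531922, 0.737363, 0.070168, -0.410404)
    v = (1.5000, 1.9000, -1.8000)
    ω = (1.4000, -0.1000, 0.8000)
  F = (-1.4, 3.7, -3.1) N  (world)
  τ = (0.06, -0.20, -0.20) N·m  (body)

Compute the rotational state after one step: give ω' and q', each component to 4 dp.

gyro term ω×Iω = (-0.0080, -0.0672, 0.0056)
(τ − ω×Iω)/I = (0.4857, -1.3280, -1.0280)
new body rate ω' = (1.4194, -0.1531, 0.7589)
2q̇ = q⊗(0,ω) = (-0.6969682, -0.7295968, -1.1112638, -0.5975091)
q' = normalize(q + ½dt·q⊗(0,ω)) = (-0.5456, 0.7224, 0.0479, -0.4221)

ω' = (1.4194, -0.1531, 0.7589)
q' = (-0.5456, 0.7224, 0.0479, -0.4221)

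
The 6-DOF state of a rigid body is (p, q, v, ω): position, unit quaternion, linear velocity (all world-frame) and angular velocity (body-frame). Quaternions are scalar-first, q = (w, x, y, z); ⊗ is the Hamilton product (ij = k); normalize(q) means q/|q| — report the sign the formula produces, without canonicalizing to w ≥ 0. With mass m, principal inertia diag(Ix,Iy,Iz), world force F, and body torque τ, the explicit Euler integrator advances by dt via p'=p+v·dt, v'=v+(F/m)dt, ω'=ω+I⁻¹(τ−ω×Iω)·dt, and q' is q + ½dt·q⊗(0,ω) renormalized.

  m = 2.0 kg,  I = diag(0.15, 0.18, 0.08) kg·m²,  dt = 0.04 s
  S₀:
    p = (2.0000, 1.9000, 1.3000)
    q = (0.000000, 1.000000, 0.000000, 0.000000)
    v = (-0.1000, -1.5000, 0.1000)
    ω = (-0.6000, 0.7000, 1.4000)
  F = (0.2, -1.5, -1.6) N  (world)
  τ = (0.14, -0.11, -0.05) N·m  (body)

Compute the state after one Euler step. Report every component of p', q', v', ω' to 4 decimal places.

p' = (1.9960, 1.8400, 1.3040)
q' = (0.0120, 0.9994, -0.0280, 0.0140)
v' = (-0.0960, -1.5300, 0.0680)
ω' = (-0.5365, 0.6886, 1.3813)

a = F/m = (0.1000, -0.7500, -0.8000)
p + v·dt = (1.9960, 1.8400, 1.3040)
v + (F/m)dt = (-0.0960, -1.5300, 0.0680)
precession coupling ω×(Iω) = (-0.0980, -0.0588, -0.0126)
(τ − ω×Iω)/I = (1.5867, -0.2844, -0.4675)
ω + α·dt = (-0.5365, 0.6886, 1.3813)
2q̇ = q⊗(0,ω) = (0.6000000, 0.0000000, -1.4000000, 0.7000000)
q + ½dt·q⊗(0,ω), renormalized = (0.0120, 0.9994, -0.0280, 0.0140)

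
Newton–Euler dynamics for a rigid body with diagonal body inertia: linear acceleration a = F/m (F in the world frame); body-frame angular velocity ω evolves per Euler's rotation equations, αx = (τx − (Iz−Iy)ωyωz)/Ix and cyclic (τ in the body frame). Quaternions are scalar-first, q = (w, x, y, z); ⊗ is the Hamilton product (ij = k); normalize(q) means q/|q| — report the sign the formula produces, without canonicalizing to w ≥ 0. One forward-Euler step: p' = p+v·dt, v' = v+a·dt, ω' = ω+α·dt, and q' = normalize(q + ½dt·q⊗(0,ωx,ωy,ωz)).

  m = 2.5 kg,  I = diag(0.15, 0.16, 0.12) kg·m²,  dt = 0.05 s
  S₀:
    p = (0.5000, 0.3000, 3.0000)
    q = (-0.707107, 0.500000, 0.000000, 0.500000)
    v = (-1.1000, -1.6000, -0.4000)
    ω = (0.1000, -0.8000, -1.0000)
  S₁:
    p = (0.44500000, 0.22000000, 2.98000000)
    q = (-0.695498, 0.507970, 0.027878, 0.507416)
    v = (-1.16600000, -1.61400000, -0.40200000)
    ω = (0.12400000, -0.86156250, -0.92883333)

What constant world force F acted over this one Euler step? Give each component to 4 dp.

velocity change Δv = (-0.06600000, -0.01400000, -0.00200000)
F = m·Δv/dt = (-3.3000, -0.7000, -0.1000)

F = (-3.3000, -0.7000, -0.1000)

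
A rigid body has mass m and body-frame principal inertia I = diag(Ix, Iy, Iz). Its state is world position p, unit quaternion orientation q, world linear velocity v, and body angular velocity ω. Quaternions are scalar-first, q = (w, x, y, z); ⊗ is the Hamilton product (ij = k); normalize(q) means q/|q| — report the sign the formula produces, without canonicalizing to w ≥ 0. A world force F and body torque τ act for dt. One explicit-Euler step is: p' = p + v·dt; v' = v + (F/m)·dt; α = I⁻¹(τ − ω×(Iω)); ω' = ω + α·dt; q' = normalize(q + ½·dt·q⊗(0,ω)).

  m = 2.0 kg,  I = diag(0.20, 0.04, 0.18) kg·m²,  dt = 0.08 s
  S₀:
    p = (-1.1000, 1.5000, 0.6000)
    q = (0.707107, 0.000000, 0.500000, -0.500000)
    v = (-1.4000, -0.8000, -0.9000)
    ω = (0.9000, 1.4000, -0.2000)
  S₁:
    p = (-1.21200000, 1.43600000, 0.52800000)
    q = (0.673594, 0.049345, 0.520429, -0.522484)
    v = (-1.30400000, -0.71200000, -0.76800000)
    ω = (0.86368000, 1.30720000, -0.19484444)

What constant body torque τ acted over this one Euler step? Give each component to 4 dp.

τ = (-0.1300, -0.0500, -0.1900)

rate change Δω = (-0.03632000, -0.09280000, 0.00515556)
applied torque τ = (-0.1300, -0.0500, -0.1900)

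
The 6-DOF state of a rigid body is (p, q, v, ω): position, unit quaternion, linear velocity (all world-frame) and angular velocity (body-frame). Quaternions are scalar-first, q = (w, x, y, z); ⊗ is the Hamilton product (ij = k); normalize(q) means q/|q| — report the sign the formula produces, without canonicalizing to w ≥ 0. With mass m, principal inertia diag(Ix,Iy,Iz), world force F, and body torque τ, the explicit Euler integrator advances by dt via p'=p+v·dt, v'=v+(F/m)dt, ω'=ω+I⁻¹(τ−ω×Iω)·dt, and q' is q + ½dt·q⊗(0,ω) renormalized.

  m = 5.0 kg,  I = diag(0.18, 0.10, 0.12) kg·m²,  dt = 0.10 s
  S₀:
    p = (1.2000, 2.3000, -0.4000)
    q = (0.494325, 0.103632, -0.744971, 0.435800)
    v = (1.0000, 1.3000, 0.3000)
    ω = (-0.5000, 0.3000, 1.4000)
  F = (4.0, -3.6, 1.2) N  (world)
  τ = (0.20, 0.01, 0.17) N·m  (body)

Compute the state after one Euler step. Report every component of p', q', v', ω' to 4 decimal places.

angular accel α = (1.0644, 0.5200, 1.3167)
ω + α·dt = (-0.3936, 0.3520, 1.5317)
2q̇ = q⊗(0,ω) = (-0.3348127, -1.4208619, -0.2146873, 0.3506591)
q' = normalize(q + ½dt·q⊗(0,ω)) = (0.4762, 0.0325, -0.7535, 0.4520)
a = (0.8000, -0.7200, 0.2400)
p' = p + v·dt = (1.3000, 2.4300, -0.3700)
v' = v + a·dt = (1.0800, 1.2280, 0.3240)

p' = (1.3000, 2.4300, -0.3700)
q' = (0.4762, 0.0325, -0.7535, 0.4520)
v' = (1.0800, 1.2280, 0.3240)
ω' = (-0.3936, 0.3520, 1.5317)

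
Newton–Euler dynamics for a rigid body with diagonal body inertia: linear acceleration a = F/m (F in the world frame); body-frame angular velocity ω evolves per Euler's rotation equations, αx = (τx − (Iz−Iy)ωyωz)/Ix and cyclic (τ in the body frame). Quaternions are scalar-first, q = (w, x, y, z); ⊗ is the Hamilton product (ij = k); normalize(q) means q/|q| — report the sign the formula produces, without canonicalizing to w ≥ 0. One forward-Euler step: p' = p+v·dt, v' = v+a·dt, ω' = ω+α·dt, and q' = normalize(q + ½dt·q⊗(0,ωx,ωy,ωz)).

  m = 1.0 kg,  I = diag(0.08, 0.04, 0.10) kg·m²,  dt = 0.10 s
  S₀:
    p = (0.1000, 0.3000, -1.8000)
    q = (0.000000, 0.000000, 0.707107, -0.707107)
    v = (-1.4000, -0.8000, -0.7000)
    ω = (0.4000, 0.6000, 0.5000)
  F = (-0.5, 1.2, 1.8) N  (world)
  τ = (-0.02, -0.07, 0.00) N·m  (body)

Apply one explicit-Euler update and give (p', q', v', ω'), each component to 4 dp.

a = F/m = (-0.5000, 1.2000, 1.8000)
p' = p + v·dt = (-0.0400, 0.2200, -1.8700)
v + (F/m)dt = (-1.4500, -0.6800, -0.5200)
α = I⁻¹(τ − ω×Iω) = (-0.4750, -1.6500, 0.0960)
ω + α·dt = (0.3525, 0.4350, 0.5096)
2q̇ = q⊗(0,ω) = (-0.0707107, 0.7778177, -0.2828428, -0.2828428)
updated quaternion q' = (-0.0035, 0.0389, 0.6923, -0.7206)

p' = (-0.0400, 0.2200, -1.8700)
q' = (-0.0035, 0.0389, 0.6923, -0.7206)
v' = (-1.4500, -0.6800, -0.5200)
ω' = (0.3525, 0.4350, 0.5096)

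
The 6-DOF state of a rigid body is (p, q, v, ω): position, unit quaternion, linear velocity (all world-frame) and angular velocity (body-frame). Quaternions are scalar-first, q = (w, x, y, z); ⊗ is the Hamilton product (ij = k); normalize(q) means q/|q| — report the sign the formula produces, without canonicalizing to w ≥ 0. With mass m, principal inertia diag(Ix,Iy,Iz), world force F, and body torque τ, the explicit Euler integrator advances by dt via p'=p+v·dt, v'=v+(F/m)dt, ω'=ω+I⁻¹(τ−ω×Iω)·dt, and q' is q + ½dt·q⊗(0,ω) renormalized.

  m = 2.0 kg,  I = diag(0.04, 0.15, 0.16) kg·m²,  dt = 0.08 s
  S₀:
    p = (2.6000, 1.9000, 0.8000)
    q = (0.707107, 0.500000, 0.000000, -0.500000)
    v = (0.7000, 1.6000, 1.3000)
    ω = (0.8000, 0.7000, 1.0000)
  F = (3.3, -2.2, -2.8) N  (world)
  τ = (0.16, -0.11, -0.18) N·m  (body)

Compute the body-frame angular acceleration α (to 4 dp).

α = (3.8250, -0.0933, -1.5100)

precession coupling ω×(Iω) = (0.0070, -0.0960, 0.0616)
α = I⁻¹(τ − ω×Iω) = (3.8250, -0.0933, -1.5100)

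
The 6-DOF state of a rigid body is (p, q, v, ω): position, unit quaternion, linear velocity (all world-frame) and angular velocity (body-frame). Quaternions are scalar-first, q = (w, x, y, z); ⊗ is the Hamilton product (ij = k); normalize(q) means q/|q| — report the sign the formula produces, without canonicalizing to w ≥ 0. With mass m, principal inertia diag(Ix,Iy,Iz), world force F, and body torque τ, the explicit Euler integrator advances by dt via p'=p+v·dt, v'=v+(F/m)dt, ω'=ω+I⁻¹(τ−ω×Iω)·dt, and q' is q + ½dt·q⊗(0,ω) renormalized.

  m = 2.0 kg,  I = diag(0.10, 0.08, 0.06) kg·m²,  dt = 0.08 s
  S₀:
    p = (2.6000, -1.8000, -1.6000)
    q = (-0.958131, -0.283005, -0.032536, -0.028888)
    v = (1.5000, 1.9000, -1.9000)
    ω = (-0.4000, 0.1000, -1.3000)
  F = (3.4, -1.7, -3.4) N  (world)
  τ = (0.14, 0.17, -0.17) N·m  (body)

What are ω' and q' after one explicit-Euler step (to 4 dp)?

ω' = (-0.2901, 0.2492, -1.5277)
q' = (-0.9626, -0.2655, -0.0505, 0.0193)

angular accel α = (1.3740, 1.8650, -2.8467)
ω + α·dt = (-0.2901, 0.2492, -1.5277)
q⊗(0,ω) = (-0.1475028, 0.4284380, -0.4521644, 1.2042554)
q' = normalize(q + ½dt·q⊗(0,ω)) = (-0.9626, -0.2655, -0.0505, 0.0193)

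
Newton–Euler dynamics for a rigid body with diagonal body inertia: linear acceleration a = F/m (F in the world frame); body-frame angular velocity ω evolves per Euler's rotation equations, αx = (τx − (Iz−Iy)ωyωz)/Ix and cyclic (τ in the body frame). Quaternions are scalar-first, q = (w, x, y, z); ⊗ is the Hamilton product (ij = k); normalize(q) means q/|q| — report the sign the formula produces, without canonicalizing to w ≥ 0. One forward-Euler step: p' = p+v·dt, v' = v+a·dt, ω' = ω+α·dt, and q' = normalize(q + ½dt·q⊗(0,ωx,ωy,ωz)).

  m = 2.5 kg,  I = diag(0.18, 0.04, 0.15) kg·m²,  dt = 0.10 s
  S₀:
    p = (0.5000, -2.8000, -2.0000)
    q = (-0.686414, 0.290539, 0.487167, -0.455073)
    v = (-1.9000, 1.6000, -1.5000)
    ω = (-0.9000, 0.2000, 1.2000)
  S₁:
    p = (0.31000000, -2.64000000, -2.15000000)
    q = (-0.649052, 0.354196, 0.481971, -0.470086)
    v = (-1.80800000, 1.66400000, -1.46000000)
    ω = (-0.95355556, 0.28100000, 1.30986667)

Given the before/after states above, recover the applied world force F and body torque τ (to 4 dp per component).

v₁ − v₀ = (0.09200000, 0.06400000, 0.04000000)
F = m·Δv/dt = (2.3000, 1.6000, 1.0000)
rate change Δω = (-0.05355556, 0.08100000, 0.10986667)
ω₀×(Iω₀) = (0.0264, -0.0324, 0.0252)
τ = I·(Δω/dt) + ω₀×(Iω₀) = (-0.0700, 0.0000, 0.1900)

F = (2.3000, 1.6000, 1.0000)
τ = (-0.0700, 0.0000, 0.1900)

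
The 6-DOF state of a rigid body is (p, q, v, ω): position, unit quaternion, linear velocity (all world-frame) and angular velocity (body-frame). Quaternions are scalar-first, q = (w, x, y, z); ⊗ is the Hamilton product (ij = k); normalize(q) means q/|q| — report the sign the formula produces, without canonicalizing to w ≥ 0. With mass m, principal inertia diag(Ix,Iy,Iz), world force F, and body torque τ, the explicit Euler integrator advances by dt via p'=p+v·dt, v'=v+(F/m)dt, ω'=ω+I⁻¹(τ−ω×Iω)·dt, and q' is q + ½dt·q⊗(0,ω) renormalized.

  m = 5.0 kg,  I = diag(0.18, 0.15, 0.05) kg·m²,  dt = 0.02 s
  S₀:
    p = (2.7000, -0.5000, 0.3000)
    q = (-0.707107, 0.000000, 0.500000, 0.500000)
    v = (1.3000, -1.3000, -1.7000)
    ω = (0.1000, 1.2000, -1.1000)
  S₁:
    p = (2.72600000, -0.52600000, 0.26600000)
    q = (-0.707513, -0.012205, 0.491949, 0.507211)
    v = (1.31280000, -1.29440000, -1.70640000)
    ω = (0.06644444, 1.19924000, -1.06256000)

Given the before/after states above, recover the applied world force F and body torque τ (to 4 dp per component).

F = (3.2000, 1.4000, -1.6000)
τ = (-0.1700, -0.0200, 0.0900)

Δω = ω₁−ω₀ = (-0.03355556, -0.00076000, 0.03744000)
τ = I·(Δω/dt) + ω₀×(Iω₀) = (-0.1700, -0.0200, 0.0900)
v₁ − v₀ = (0.01280000, 0.00560000, -0.00640000)
m·(v₁−v₀)/dt = (3.2000, 1.4000, -1.6000)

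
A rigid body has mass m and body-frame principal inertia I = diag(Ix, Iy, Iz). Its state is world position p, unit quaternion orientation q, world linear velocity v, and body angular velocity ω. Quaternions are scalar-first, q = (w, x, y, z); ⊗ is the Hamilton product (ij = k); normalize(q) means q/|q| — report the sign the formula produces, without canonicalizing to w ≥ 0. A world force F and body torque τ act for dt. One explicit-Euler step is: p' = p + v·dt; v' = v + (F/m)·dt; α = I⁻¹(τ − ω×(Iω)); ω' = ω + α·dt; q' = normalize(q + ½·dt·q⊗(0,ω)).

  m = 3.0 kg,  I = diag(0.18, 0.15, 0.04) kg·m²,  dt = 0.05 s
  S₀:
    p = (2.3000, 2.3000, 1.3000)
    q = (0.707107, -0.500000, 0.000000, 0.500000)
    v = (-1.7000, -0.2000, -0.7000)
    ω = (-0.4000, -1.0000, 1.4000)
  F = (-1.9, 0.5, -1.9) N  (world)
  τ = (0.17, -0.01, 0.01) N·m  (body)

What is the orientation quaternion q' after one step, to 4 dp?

q⊗(0,ω) = (-0.9000000, 0.2171572, -0.2071070, 1.4899498)
updated quaternion q' = (0.6839, -0.4941, -0.0052, 0.5367)

q' = (0.6839, -0.4941, -0.0052, 0.5367)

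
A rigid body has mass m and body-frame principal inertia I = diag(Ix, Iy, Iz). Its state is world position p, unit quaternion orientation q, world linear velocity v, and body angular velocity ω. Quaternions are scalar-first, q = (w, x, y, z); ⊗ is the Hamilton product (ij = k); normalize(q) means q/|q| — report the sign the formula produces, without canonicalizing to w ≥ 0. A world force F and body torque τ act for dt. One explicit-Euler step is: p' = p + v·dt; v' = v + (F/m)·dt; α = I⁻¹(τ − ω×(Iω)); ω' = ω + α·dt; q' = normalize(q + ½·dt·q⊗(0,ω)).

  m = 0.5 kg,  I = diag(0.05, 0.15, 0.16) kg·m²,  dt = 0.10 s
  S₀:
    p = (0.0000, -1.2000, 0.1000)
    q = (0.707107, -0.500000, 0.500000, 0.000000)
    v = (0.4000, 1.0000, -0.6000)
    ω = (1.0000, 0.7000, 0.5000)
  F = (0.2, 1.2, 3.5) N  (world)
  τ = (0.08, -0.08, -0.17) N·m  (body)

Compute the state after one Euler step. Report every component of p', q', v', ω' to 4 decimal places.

p' = (0.0400, -1.1000, 0.0400)
q' = (0.7131, -0.4512, 0.5361, -0.0248)
v' = (0.4400, 1.2400, 0.1000)
ω' = (1.1530, 0.6833, 0.3500)

new position p' = (0.0400, -1.1000, 0.0400)
v' = v + a·dt = (0.4400, 1.2400, 0.1000)
α = I⁻¹(τ − ω×Iω) = (1.5300, -0.1667, -1.5000)
new body rate ω' = (1.1530, 0.6833, 0.3500)
Hamilton product q⊗(0,ω) = (0.1500000, 0.9571070, 0.7449749, -0.4964465)
q' = normalize(q + ½dt·q⊗(0,ω)) = (0.7131, -0.4512, 0.5361, -0.0248)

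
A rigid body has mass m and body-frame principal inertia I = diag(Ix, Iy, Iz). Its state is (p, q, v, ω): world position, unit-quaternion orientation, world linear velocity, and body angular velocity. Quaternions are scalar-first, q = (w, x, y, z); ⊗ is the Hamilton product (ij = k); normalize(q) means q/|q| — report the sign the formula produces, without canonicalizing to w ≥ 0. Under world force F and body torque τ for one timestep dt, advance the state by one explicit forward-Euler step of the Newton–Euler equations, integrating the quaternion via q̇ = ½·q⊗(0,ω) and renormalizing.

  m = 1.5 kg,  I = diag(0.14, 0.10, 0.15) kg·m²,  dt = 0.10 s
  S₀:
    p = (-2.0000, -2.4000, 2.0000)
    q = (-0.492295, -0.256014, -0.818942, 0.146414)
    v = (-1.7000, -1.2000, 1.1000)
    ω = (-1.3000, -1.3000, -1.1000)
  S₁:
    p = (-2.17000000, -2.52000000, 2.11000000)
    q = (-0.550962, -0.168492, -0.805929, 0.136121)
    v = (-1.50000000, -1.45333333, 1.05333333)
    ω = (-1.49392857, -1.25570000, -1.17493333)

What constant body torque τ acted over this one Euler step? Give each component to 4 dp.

Δω = ω₁−ω₀ = (-0.19392857, 0.04430000, -0.07493333)
applied torque τ = (-0.2000, 0.0300, -0.1800)

τ = (-0.2000, 0.0300, -0.1800)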